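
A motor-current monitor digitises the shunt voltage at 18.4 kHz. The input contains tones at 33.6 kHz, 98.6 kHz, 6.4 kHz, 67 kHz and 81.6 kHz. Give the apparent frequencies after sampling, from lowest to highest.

fs/2 = 9.2 kHz.
33.6 kHz mod fs = 15.2 kHz.
15.2 kHz > fs/2 = 9.2 kHz, folds to fs − 15.2 kHz = 3.2 kHz.
98.6 kHz mod fs = 6.6 kHz.
6.6 kHz ≤ fs/2 = 9.2 kHz, appears at 6.6 kHz.
6.4 kHz ≤ fs/2 = 9.2 kHz, passes unchanged.
67 kHz mod fs = 11.8 kHz.
11.8 kHz > fs/2 = 9.2 kHz, folds to fs − 11.8 kHz = 6.6 kHz.
81.6 kHz mod fs = 8 kHz.
8 kHz ≤ fs/2 = 9.2 kHz, appears at 8 kHz.
Distinct values: {3.2 kHz, 6.4 kHz, 6.6 kHz, 8 kHz}.

3.2 kHz, 6.4 kHz, 6.6 kHz, 8 kHz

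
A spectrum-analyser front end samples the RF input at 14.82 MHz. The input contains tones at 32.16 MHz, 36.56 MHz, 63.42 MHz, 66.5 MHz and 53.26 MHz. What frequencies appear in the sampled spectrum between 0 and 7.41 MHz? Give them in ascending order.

fs/2 = 7.41 MHz.
32.16 MHz mod fs = 2.52 MHz.
2.52 MHz ≤ fs/2 = 7.41 MHz, appears at 2.52 MHz.
36.56 MHz mod fs = 6.92 MHz.
6.92 MHz ≤ fs/2 = 7.41 MHz, appears at 6.92 MHz.
63.42 MHz mod fs = 4.14 MHz.
4.14 MHz ≤ fs/2 = 7.41 MHz, appears at 4.14 MHz.
66.5 MHz mod fs = 7.22 MHz.
7.22 MHz ≤ fs/2 = 7.41 MHz, appears at 7.22 MHz.
53.26 MHz mod fs = 8.8 MHz.
8.8 MHz > fs/2 = 7.41 MHz, folds to fs − 8.8 MHz = 6.02 MHz.
Distinct values: {2.52 MHz, 4.14 MHz, 6.02 MHz, 6.92 MHz, 7.22 MHz}.

2.52 MHz, 4.14 MHz, 6.02 MHz, 6.92 MHz, 7.22 MHz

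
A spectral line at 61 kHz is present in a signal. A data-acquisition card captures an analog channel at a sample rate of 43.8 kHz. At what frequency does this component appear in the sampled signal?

17.2 kHz

61 kHz mod fs = 17.2 kHz.
17.2 kHz ≤ fs/2 = 21.9 kHz, appears at 17.2 kHz.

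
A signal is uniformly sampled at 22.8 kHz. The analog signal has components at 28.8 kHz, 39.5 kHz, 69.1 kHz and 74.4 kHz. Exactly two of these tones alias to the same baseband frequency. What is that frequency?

fs/2 = 11.4 kHz.
28.8 kHz mod fs = 6 kHz.
6 kHz ≤ fs/2 = 11.4 kHz, appears at 6 kHz.
39.5 kHz mod fs = 16.7 kHz.
16.7 kHz > fs/2 = 11.4 kHz, folds to fs − 16.7 kHz = 6.1 kHz.
69.1 kHz mod fs = 0.7 kHz.
0.7 kHz ≤ fs/2 = 11.4 kHz, appears at 0.7 kHz.
74.4 kHz mod fs = 6 kHz.
6 kHz ≤ fs/2 = 11.4 kHz, appears at 6 kHz.
28.8 kHz and 74.4 kHz both map to 6 kHz.

6 kHz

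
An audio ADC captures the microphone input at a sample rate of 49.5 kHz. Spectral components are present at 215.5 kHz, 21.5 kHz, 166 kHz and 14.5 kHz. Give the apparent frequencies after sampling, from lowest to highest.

fs/2 = 24.75 kHz.
215.5 kHz mod fs = 17.5 kHz.
17.5 kHz ≤ fs/2 = 24.75 kHz, appears at 17.5 kHz.
21.5 kHz ≤ fs/2 = 24.75 kHz, passes unchanged.
166 kHz mod fs = 17.5 kHz.
17.5 kHz ≤ fs/2 = 24.75 kHz, appears at 17.5 kHz.
14.5 kHz ≤ fs/2 = 24.75 kHz, passes unchanged.
Distinct values: {14.5 kHz, 17.5 kHz, 21.5 kHz}.

14.5 kHz, 17.5 kHz, 21.5 kHz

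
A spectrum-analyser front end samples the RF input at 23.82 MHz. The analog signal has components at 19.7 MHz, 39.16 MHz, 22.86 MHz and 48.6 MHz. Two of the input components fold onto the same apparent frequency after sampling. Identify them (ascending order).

fs/2 = 11.91 MHz.
19.7 MHz > fs/2 = 11.91 MHz, folds to fs − 19.7 MHz = 4.12 MHz.
39.16 MHz mod fs = 15.34 MHz.
15.34 MHz > fs/2 = 11.91 MHz, folds to fs − 15.34 MHz = 8.48 MHz.
22.86 MHz > fs/2 = 11.91 MHz, folds to fs − 22.86 MHz = 0.96 MHz.
48.6 MHz mod fs = 0.96 MHz.
0.96 MHz ≤ fs/2 = 11.91 MHz, appears at 0.96 MHz.
22.86 MHz and 48.6 MHz both map to 0.96 MHz.

22.86 MHz, 48.6 MHz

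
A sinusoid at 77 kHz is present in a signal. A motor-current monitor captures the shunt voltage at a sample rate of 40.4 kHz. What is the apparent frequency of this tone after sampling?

3.8 kHz

77 kHz mod fs = 36.6 kHz.
36.6 kHz > fs/2 = 20.2 kHz, folds to fs − 36.6 kHz = 3.8 kHz.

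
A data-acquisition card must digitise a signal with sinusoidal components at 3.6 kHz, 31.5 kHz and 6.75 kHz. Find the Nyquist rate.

Highest-frequency component: 31.5 kHz.
Nyquist rate = 2 × 31.5 kHz = 63 kHz.

63 kHz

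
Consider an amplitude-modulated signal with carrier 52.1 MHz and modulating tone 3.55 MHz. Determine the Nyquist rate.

AM sidebands sit at fc ± fm = 48.55 MHz and 55.65 MHz.
Highest-frequency component: 55.65 MHz.
Nyquist rate = 2 × 55.65 MHz = 111.3 MHz.

111.3 MHz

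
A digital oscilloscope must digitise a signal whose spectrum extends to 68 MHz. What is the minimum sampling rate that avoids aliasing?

Nyquist rate = 2 × 68 MHz = 136 MHz.

136 MHz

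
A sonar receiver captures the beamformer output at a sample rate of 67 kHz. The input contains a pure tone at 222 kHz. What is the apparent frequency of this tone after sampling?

222 kHz mod fs = 21 kHz.
21 kHz ≤ fs/2 = 33.5 kHz, appears at 21 kHz.

21 kHz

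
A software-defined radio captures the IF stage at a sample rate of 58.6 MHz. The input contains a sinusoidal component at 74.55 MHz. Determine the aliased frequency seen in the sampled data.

15.95 MHz

74.55 MHz mod fs = 15.95 MHz.
15.95 MHz ≤ fs/2 = 29.3 MHz, appears at 15.95 MHz.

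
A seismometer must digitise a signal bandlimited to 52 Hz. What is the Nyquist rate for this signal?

Nyquist rate = 2 × 52 Hz = 104 Hz.

104 Hz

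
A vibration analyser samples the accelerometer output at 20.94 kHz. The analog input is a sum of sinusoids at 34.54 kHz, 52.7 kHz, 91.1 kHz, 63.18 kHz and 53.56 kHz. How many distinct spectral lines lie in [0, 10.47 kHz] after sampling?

4

fs/2 = 10.47 kHz.
34.54 kHz mod fs = 13.6 kHz.
13.6 kHz > fs/2 = 10.47 kHz, folds to fs − 13.6 kHz = 7.34 kHz.
52.7 kHz mod fs = 10.82 kHz.
10.82 kHz > fs/2 = 10.47 kHz, folds to fs − 10.82 kHz = 10.12 kHz.
91.1 kHz mod fs = 7.34 kHz.
7.34 kHz ≤ fs/2 = 10.47 kHz, appears at 7.34 kHz.
63.18 kHz mod fs = 0.36 kHz.
0.36 kHz ≤ fs/2 = 10.47 kHz, appears at 0.36 kHz.
53.56 kHz mod fs = 11.68 kHz.
11.68 kHz > fs/2 = 10.47 kHz, folds to fs − 11.68 kHz = 9.26 kHz.
Distinct values: {0.36 kHz, 7.34 kHz, 9.26 kHz, 10.12 kHz} → 4.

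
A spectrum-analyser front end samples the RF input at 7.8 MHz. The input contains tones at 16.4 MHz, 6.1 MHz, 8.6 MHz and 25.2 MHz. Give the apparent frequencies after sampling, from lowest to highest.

fs/2 = 3.9 MHz.
16.4 MHz mod fs = 0.8 MHz.
0.8 MHz ≤ fs/2 = 3.9 MHz, appears at 0.8 MHz.
6.1 MHz > fs/2 = 3.9 MHz, folds to fs − 6.1 MHz = 1.7 MHz.
8.6 MHz mod fs = 0.8 MHz.
0.8 MHz ≤ fs/2 = 3.9 MHz, appears at 0.8 MHz.
25.2 MHz mod fs = 1.8 MHz.
1.8 MHz ≤ fs/2 = 3.9 MHz, appears at 1.8 MHz.
Distinct values: {0.8 MHz, 1.7 MHz, 1.8 MHz}.

0.8 MHz, 1.7 MHz, 1.8 MHz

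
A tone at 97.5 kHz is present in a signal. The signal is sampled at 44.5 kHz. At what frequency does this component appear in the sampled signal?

8.5 kHz

97.5 kHz mod fs = 8.5 kHz.
8.5 kHz ≤ fs/2 = 22.25 kHz, appears at 8.5 kHz.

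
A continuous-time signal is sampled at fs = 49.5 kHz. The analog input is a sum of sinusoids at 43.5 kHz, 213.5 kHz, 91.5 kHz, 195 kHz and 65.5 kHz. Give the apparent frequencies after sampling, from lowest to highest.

fs/2 = 24.75 kHz.
43.5 kHz > fs/2 = 24.75 kHz, folds to fs − 43.5 kHz = 6 kHz.
213.5 kHz mod fs = 15.5 kHz.
15.5 kHz ≤ fs/2 = 24.75 kHz, appears at 15.5 kHz.
91.5 kHz mod fs = 42 kHz.
42 kHz > fs/2 = 24.75 kHz, folds to fs − 42 kHz = 7.5 kHz.
195 kHz mod fs = 46.5 kHz.
46.5 kHz > fs/2 = 24.75 kHz, folds to fs − 46.5 kHz = 3 kHz.
65.5 kHz mod fs = 16 kHz.
16 kHz ≤ fs/2 = 24.75 kHz, appears at 16 kHz.
Distinct values: {3 kHz, 6 kHz, 7.5 kHz, 15.5 kHz, 16 kHz}.

3 kHz, 6 kHz, 7.5 kHz, 15.5 kHz, 16 kHz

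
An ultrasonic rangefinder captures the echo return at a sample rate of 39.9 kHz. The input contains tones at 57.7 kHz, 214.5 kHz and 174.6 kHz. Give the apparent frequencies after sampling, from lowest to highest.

15 kHz, 17.8 kHz

fs/2 = 19.95 kHz.
57.7 kHz mod fs = 17.8 kHz.
17.8 kHz ≤ fs/2 = 19.95 kHz, appears at 17.8 kHz.
214.5 kHz mod fs = 15 kHz.
15 kHz ≤ fs/2 = 19.95 kHz, appears at 15 kHz.
174.6 kHz mod fs = 15 kHz.
15 kHz ≤ fs/2 = 19.95 kHz, appears at 15 kHz.
Distinct values: {15 kHz, 17.8 kHz}.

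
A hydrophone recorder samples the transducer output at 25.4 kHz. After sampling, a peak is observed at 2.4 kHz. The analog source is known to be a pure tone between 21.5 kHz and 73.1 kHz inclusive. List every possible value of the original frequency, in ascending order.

Frequencies that alias to 2.4 kHz are k·fs ± 2.4 kHz for integer k ≥ 0.
k=0: 2.4 kHz.
k=1: 23 kHz, 27.8 kHz.
k=2: 48.4 kHz, 53.2 kHz.
k=3: 73.8 kHz, 78.6 kHz.
Within [21.5 kHz, 73.1 kHz]: 23 kHz, 27.8 kHz, 48.4 kHz, 53.2 kHz.

23 kHz, 27.8 kHz, 48.4 kHz, 53.2 kHz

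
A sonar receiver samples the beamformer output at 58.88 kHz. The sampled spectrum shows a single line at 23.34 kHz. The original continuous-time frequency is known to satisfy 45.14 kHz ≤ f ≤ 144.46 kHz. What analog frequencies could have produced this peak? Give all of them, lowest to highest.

Frequencies that alias to 23.34 kHz are k·fs ± 23.34 kHz for integer k ≥ 0.
k=0: 23.34 kHz.
k=1: 35.54 kHz, 82.22 kHz.
k=2: 94.42 kHz, 141.1 kHz.
k=3: 153.3 kHz, 199.98 kHz.
Within [45.14 kHz, 144.46 kHz]: 82.22 kHz, 94.42 kHz, 141.1 kHz.

82.22 kHz, 94.42 kHz, 141.1 kHz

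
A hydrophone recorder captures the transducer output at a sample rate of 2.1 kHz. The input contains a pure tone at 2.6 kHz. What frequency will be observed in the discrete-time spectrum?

0.5 kHz

2.6 kHz mod fs = 0.5 kHz.
0.5 kHz ≤ fs/2 = 1.05 kHz, appears at 0.5 kHz.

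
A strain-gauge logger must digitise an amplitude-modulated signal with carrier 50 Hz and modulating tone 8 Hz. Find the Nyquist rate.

AM sidebands sit at fc ± fm = 42 Hz and 58 Hz.
Highest-frequency component: 58 Hz.
Nyquist rate = 2 × 58 Hz = 116 Hz.

116 Hz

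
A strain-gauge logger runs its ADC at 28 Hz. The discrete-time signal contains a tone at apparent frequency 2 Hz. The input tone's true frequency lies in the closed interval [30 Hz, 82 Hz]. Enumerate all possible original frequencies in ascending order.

30 Hz, 54 Hz, 58 Hz, 82 Hz

Frequencies that alias to 2 Hz are k·fs ± 2 Hz for integer k ≥ 0.
k=0: 2 Hz.
k=1: 26 Hz, 30 Hz.
k=2: 54 Hz, 58 Hz.
k=3: 82 Hz, 86 Hz.
k=4: 110 Hz, 114 Hz.
Within [30 Hz, 82 Hz]: 30 Hz, 54 Hz, 58 Hz, 82 Hz.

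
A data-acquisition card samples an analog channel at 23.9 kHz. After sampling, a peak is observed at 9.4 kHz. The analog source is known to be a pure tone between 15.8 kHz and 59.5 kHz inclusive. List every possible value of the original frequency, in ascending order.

33.3 kHz, 38.4 kHz, 57.2 kHz

Frequencies that alias to 9.4 kHz are k·fs ± 9.4 kHz for integer k ≥ 0.
k=0: 9.4 kHz.
k=1: 14.5 kHz, 33.3 kHz.
k=2: 38.4 kHz, 57.2 kHz.
k=3: 62.3 kHz, 81.1 kHz.
Within [15.8 kHz, 59.5 kHz]: 33.3 kHz, 38.4 kHz, 57.2 kHz.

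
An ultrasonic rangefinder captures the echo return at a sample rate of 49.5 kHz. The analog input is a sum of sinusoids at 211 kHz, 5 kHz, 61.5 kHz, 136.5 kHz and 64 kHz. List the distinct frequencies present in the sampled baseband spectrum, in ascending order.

fs/2 = 24.75 kHz.
211 kHz mod fs = 13 kHz.
13 kHz ≤ fs/2 = 24.75 kHz, appears at 13 kHz.
5 kHz ≤ fs/2 = 24.75 kHz, passes unchanged.
61.5 kHz mod fs = 12 kHz.
12 kHz ≤ fs/2 = 24.75 kHz, appears at 12 kHz.
136.5 kHz mod fs = 37.5 kHz.
37.5 kHz > fs/2 = 24.75 kHz, folds to fs − 37.5 kHz = 12 kHz.
64 kHz mod fs = 14.5 kHz.
14.5 kHz ≤ fs/2 = 24.75 kHz, appears at 14.5 kHz.
Distinct values: {5 kHz, 12 kHz, 13 kHz, 14.5 kHz}.

5 kHz, 12 kHz, 13 kHz, 14.5 kHz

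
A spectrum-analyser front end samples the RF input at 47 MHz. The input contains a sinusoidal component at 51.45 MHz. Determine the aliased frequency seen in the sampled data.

4.45 MHz

51.45 MHz mod fs = 4.45 MHz.
4.45 MHz ≤ fs/2 = 23.5 MHz, appears at 4.45 MHz.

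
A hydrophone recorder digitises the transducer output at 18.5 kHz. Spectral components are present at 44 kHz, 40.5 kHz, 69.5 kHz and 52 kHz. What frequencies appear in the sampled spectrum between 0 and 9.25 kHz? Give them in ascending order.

3.5 kHz, 4.5 kHz, 7 kHz

fs/2 = 9.25 kHz.
44 kHz mod fs = 7 kHz.
7 kHz ≤ fs/2 = 9.25 kHz, appears at 7 kHz.
40.5 kHz mod fs = 3.5 kHz.
3.5 kHz ≤ fs/2 = 9.25 kHz, appears at 3.5 kHz.
69.5 kHz mod fs = 14 kHz.
14 kHz > fs/2 = 9.25 kHz, folds to fs − 14 kHz = 4.5 kHz.
52 kHz mod fs = 15 kHz.
15 kHz > fs/2 = 9.25 kHz, folds to fs − 15 kHz = 3.5 kHz.
Distinct values: {3.5 kHz, 4.5 kHz, 7 kHz}.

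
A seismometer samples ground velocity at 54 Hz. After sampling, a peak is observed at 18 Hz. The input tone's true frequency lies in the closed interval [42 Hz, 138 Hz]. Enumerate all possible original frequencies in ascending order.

Frequencies that alias to 18 Hz are k·fs ± 18 Hz for integer k ≥ 0.
k=0: 18 Hz.
k=1: 36 Hz, 72 Hz.
k=2: 90 Hz, 126 Hz.
k=3: 144 Hz, 180 Hz.
Within [42 Hz, 138 Hz]: 72 Hz, 90 Hz, 126 Hz.

72 Hz, 90 Hz, 126 Hz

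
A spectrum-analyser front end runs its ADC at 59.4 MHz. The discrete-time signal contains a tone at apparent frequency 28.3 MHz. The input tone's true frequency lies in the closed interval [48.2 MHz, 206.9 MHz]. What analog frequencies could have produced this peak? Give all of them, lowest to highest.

Frequencies that alias to 28.3 MHz are k·fs ± 28.3 MHz for integer k ≥ 0.
k=0: 28.3 MHz.
k=1: 31.1 MHz, 87.7 MHz.
k=2: 90.5 MHz, 147.1 MHz.
k=3: 149.9 MHz, 206.5 MHz.
k=4: 209.3 MHz, 265.9 MHz.
Within [48.2 MHz, 206.9 MHz]: 87.7 MHz, 90.5 MHz, 147.1 MHz, 149.9 MHz, 206.5 MHz.

87.7 MHz, 90.5 MHz, 147.1 MHz, 149.9 MHz, 206.5 MHz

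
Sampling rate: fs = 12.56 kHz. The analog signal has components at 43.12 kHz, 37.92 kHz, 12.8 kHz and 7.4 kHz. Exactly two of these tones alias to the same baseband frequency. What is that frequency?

fs/2 = 6.28 kHz.
43.12 kHz mod fs = 5.44 kHz.
5.44 kHz ≤ fs/2 = 6.28 kHz, appears at 5.44 kHz.
37.92 kHz mod fs = 0.24 kHz.
0.24 kHz ≤ fs/2 = 6.28 kHz, appears at 0.24 kHz.
12.8 kHz mod fs = 0.24 kHz.
0.24 kHz ≤ fs/2 = 6.28 kHz, appears at 0.24 kHz.
7.4 kHz > fs/2 = 6.28 kHz, folds to fs − 7.4 kHz = 5.16 kHz.
12.8 kHz and 37.92 kHz both map to 0.24 kHz.

0.24 kHz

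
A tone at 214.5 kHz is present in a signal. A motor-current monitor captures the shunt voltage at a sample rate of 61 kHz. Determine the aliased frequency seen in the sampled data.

214.5 kHz mod fs = 31.5 kHz.
31.5 kHz > fs/2 = 30.5 kHz, folds to fs − 31.5 kHz = 29.5 kHz.

29.5 kHz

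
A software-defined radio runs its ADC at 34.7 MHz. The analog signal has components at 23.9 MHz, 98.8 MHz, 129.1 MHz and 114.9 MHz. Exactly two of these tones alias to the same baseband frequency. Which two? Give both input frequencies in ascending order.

fs/2 = 17.35 MHz.
23.9 MHz > fs/2 = 17.35 MHz, folds to fs − 23.9 MHz = 10.8 MHz.
98.8 MHz mod fs = 29.4 MHz.
29.4 MHz > fs/2 = 17.35 MHz, folds to fs − 29.4 MHz = 5.3 MHz.
129.1 MHz mod fs = 25 MHz.
25 MHz > fs/2 = 17.35 MHz, folds to fs − 25 MHz = 9.7 MHz.
114.9 MHz mod fs = 10.8 MHz.
10.8 MHz ≤ fs/2 = 17.35 MHz, appears at 10.8 MHz.
23.9 MHz and 114.9 MHz both map to 10.8 MHz.

23.9 MHz, 114.9 MHz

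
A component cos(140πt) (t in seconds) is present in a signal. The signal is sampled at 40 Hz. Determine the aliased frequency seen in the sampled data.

ω = 140π rad/s → f = ω/(2π) = 70 Hz.
70 Hz mod fs = 30 Hz.
30 Hz > fs/2 = 20 Hz, folds to fs − 30 Hz = 10 Hz.

10 Hz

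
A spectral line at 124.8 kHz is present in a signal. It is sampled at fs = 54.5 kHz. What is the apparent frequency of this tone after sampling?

15.8 kHz

124.8 kHz mod fs = 15.8 kHz.
15.8 kHz ≤ fs/2 = 27.25 kHz, appears at 15.8 kHz.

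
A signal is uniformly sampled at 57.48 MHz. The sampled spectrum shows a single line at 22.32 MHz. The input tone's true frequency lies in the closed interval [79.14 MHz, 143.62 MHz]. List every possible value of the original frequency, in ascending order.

79.8 MHz, 92.64 MHz, 137.28 MHz

Frequencies that alias to 22.32 MHz are k·fs ± 22.32 MHz for integer k ≥ 0.
k=0: 22.32 MHz.
k=1: 35.16 MHz, 79.8 MHz.
k=2: 92.64 MHz, 137.28 MHz.
k=3: 150.12 MHz, 194.76 MHz.
Within [79.14 MHz, 143.62 MHz]: 79.8 MHz, 92.64 MHz, 137.28 MHz.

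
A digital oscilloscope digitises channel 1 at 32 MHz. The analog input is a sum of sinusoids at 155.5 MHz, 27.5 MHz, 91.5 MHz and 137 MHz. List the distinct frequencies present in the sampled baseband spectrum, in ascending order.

fs/2 = 16 MHz.
155.5 MHz mod fs = 27.5 MHz.
27.5 MHz > fs/2 = 16 MHz, folds to fs − 27.5 MHz = 4.5 MHz.
27.5 MHz > fs/2 = 16 MHz, folds to fs − 27.5 MHz = 4.5 MHz.
91.5 MHz mod fs = 27.5 MHz.
27.5 MHz > fs/2 = 16 MHz, folds to fs − 27.5 MHz = 4.5 MHz.
137 MHz mod fs = 9 MHz.
9 MHz ≤ fs/2 = 16 MHz, appears at 9 MHz.
Distinct values: {4.5 MHz, 9 MHz}.

4.5 MHz, 9 MHz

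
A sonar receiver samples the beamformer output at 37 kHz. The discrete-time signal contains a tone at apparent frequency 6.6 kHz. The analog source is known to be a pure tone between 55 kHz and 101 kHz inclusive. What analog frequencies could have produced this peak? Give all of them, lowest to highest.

67.4 kHz, 80.6 kHz

Frequencies that alias to 6.6 kHz are k·fs ± 6.6 kHz for integer k ≥ 0.
k=0: 6.6 kHz.
k=1: 30.4 kHz, 43.6 kHz.
k=2: 67.4 kHz, 80.6 kHz.
k=3: 104.4 kHz, 117.6 kHz.
Within [55 kHz, 101 kHz]: 67.4 kHz, 80.6 kHz.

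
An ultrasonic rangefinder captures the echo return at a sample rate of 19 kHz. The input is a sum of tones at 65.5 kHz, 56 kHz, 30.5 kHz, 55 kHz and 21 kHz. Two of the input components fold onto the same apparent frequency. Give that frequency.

2 kHz

fs/2 = 9.5 kHz.
65.5 kHz mod fs = 8.5 kHz.
8.5 kHz ≤ fs/2 = 9.5 kHz, appears at 8.5 kHz.
56 kHz mod fs = 18 kHz.
18 kHz > fs/2 = 9.5 kHz, folds to fs − 18 kHz = 1 kHz.
30.5 kHz mod fs = 11.5 kHz.
11.5 kHz > fs/2 = 9.5 kHz, folds to fs − 11.5 kHz = 7.5 kHz.
55 kHz mod fs = 17 kHz.
17 kHz > fs/2 = 9.5 kHz, folds to fs − 17 kHz = 2 kHz.
21 kHz mod fs = 2 kHz.
2 kHz ≤ fs/2 = 9.5 kHz, appears at 2 kHz.
21 kHz and 55 kHz both map to 2 kHz.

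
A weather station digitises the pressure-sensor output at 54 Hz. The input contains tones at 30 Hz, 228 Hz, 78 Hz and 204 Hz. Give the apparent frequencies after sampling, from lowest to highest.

fs/2 = 27 Hz.
30 Hz > fs/2 = 27 Hz, folds to fs − 30 Hz = 24 Hz.
228 Hz mod fs = 12 Hz.
12 Hz ≤ fs/2 = 27 Hz, appears at 12 Hz.
78 Hz mod fs = 24 Hz.
24 Hz ≤ fs/2 = 27 Hz, appears at 24 Hz.
204 Hz mod fs = 42 Hz.
42 Hz > fs/2 = 27 Hz, folds to fs − 42 Hz = 12 Hz.
Distinct values: {12 Hz, 24 Hz}.

12 Hz, 24 Hz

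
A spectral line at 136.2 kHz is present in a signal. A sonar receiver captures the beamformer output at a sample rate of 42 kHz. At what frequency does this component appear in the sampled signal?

10.2 kHz

136.2 kHz mod fs = 10.2 kHz.
10.2 kHz ≤ fs/2 = 21 kHz, appears at 10.2 kHz.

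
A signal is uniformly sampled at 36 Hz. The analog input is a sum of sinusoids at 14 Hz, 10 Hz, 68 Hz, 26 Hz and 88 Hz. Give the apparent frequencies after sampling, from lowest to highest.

fs/2 = 18 Hz.
14 Hz ≤ fs/2 = 18 Hz, passes unchanged.
10 Hz ≤ fs/2 = 18 Hz, passes unchanged.
68 Hz mod fs = 32 Hz.
32 Hz > fs/2 = 18 Hz, folds to fs − 32 Hz = 4 Hz.
26 Hz > fs/2 = 18 Hz, folds to fs − 26 Hz = 10 Hz.
88 Hz mod fs = 16 Hz.
16 Hz ≤ fs/2 = 18 Hz, appears at 16 Hz.
Distinct values: {4 Hz, 10 Hz, 14 Hz, 16 Hz}.

4 Hz, 10 Hz, 14 Hz, 16 Hz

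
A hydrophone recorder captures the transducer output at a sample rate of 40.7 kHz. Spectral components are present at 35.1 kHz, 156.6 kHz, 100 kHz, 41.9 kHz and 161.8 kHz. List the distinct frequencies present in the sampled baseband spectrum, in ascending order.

fs/2 = 20.35 kHz.
35.1 kHz > fs/2 = 20.35 kHz, folds to fs − 35.1 kHz = 5.6 kHz.
156.6 kHz mod fs = 34.5 kHz.
34.5 kHz > fs/2 = 20.35 kHz, folds to fs − 34.5 kHz = 6.2 kHz.
100 kHz mod fs = 18.6 kHz.
18.6 kHz ≤ fs/2 = 20.35 kHz, appears at 18.6 kHz.
41.9 kHz mod fs = 1.2 kHz.
1.2 kHz ≤ fs/2 = 20.35 kHz, appears at 1.2 kHz.
161.8 kHz mod fs = 39.7 kHz.
39.7 kHz > fs/2 = 20.35 kHz, folds to fs − 39.7 kHz = 1 kHz.
Distinct values: {1 kHz, 1.2 kHz, 5.6 kHz, 6.2 kHz, 18.6 kHz}.

1 kHz, 1.2 kHz, 5.6 kHz, 6.2 kHz, 18.6 kHz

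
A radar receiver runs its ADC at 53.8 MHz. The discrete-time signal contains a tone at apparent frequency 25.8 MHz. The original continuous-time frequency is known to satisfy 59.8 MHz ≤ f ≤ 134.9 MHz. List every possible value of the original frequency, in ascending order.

Frequencies that alias to 25.8 MHz are k·fs ± 25.8 MHz for integer k ≥ 0.
k=0: 25.8 MHz.
k=1: 28 MHz, 79.6 MHz.
k=2: 81.8 MHz, 133.4 MHz.
k=3: 135.6 MHz, 187.2 MHz.
Within [59.8 MHz, 134.9 MHz]: 79.6 MHz, 81.8 MHz, 133.4 MHz.

79.6 MHz, 81.8 MHz, 133.4 MHz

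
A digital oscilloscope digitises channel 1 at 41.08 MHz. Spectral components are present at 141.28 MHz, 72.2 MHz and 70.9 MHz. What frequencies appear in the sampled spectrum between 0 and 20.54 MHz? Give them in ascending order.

fs/2 = 20.54 MHz.
141.28 MHz mod fs = 18.04 MHz.
18.04 MHz ≤ fs/2 = 20.54 MHz, appears at 18.04 MHz.
72.2 MHz mod fs = 31.12 MHz.
31.12 MHz > fs/2 = 20.54 MHz, folds to fs − 31.12 MHz = 9.96 MHz.
70.9 MHz mod fs = 29.82 MHz.
29.82 MHz > fs/2 = 20.54 MHz, folds to fs − 29.82 MHz = 11.26 MHz.
Distinct values: {9.96 MHz, 11.26 MHz, 18.04 MHz}.

9.96 MHz, 11.26 MHz, 18.04 MHz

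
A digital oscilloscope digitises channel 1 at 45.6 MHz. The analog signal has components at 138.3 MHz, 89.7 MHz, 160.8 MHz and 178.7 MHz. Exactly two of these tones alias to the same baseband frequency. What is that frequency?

fs/2 = 22.8 MHz.
138.3 MHz mod fs = 1.5 MHz.
1.5 MHz ≤ fs/2 = 22.8 MHz, appears at 1.5 MHz.
89.7 MHz mod fs = 44.1 MHz.
44.1 MHz > fs/2 = 22.8 MHz, folds to fs − 44.1 MHz = 1.5 MHz.
160.8 MHz mod fs = 24 MHz.
24 MHz > fs/2 = 22.8 MHz, folds to fs − 24 MHz = 21.6 MHz.
178.7 MHz mod fs = 41.9 MHz.
41.9 MHz > fs/2 = 22.8 MHz, folds to fs − 41.9 MHz = 3.7 MHz.
89.7 MHz and 138.3 MHz both map to 1.5 MHz.

1.5 MHz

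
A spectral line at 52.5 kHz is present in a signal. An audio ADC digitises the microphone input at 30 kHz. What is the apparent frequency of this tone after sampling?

7.5 kHz

52.5 kHz mod fs = 22.5 kHz.
22.5 kHz > fs/2 = 15 kHz, folds to fs − 22.5 kHz = 7.5 kHz.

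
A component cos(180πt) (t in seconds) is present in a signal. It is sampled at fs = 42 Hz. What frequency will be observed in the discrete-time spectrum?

6 Hz

ω = 180π rad/s → f = ω/(2π) = 90 Hz.
90 Hz mod fs = 6 Hz.
6 Hz ≤ fs/2 = 21 Hz, appears at 6 Hz.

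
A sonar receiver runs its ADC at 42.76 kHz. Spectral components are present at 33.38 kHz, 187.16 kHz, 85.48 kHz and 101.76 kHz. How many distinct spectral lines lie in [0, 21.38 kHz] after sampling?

4

fs/2 = 21.38 kHz.
33.38 kHz > fs/2 = 21.38 kHz, folds to fs − 33.38 kHz = 9.38 kHz.
187.16 kHz mod fs = 16.12 kHz.
16.12 kHz ≤ fs/2 = 21.38 kHz, appears at 16.12 kHz.
85.48 kHz mod fs = 42.72 kHz.
42.72 kHz > fs/2 = 21.38 kHz, folds to fs − 42.72 kHz = 0.04 kHz.
101.76 kHz mod fs = 16.24 kHz.
16.24 kHz ≤ fs/2 = 21.38 kHz, appears at 16.24 kHz.
Distinct values: {0.04 kHz, 9.38 kHz, 16.12 kHz, 16.24 kHz} → 4.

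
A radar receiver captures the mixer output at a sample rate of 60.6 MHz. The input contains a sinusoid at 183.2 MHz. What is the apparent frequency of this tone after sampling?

183.2 MHz mod fs = 1.4 MHz.
1.4 MHz ≤ fs/2 = 30.3 MHz, appears at 1.4 MHz.

1.4 MHz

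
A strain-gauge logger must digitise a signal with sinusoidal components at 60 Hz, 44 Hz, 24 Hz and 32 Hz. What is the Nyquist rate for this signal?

Highest-frequency component: 60 Hz.
Nyquist rate = 2 × 60 Hz = 120 Hz.

120 Hz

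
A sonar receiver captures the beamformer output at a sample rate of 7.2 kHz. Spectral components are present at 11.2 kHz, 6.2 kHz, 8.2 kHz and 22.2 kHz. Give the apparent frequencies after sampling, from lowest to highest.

fs/2 = 3.6 kHz.
11.2 kHz mod fs = 4 kHz.
4 kHz > fs/2 = 3.6 kHz, folds to fs − 4 kHz = 3.2 kHz.
6.2 kHz > fs/2 = 3.6 kHz, folds to fs − 6.2 kHz = 1 kHz.
8.2 kHz mod fs = 1 kHz.
1 kHz ≤ fs/2 = 3.6 kHz, appears at 1 kHz.
22.2 kHz mod fs = 0.6 kHz.
0.6 kHz ≤ fs/2 = 3.6 kHz, appears at 0.6 kHz.
Distinct values: {0.6 kHz, 1 kHz, 3.2 kHz}.

0.6 kHz, 1 kHz, 3.2 kHz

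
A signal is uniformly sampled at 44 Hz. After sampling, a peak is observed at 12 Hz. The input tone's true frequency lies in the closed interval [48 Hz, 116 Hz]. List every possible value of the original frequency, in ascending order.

Frequencies that alias to 12 Hz are k·fs ± 12 Hz for integer k ≥ 0.
k=0: 12 Hz.
k=1: 32 Hz, 56 Hz.
k=2: 76 Hz, 100 Hz.
k=3: 120 Hz, 144 Hz.
Within [48 Hz, 116 Hz]: 56 Hz, 76 Hz, 100 Hz.

56 Hz, 76 Hz, 100 Hz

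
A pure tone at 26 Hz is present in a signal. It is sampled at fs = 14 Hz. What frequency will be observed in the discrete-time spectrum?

26 Hz mod fs = 12 Hz.
12 Hz > fs/2 = 7 Hz, folds to fs − 12 Hz = 2 Hz.

2 Hz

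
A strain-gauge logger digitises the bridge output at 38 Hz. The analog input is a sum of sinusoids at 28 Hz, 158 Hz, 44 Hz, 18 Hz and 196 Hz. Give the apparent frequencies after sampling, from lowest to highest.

6 Hz, 10 Hz, 18 Hz

fs/2 = 19 Hz.
28 Hz > fs/2 = 19 Hz, folds to fs − 28 Hz = 10 Hz.
158 Hz mod fs = 6 Hz.
6 Hz ≤ fs/2 = 19 Hz, appears at 6 Hz.
44 Hz mod fs = 6 Hz.
6 Hz ≤ fs/2 = 19 Hz, appears at 6 Hz.
18 Hz ≤ fs/2 = 19 Hz, passes unchanged.
196 Hz mod fs = 6 Hz.
6 Hz ≤ fs/2 = 19 Hz, appears at 6 Hz.
Distinct values: {6 Hz, 10 Hz, 18 Hz}.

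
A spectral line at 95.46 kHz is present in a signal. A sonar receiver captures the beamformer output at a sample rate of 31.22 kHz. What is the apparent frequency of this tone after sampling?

1.8 kHz

95.46 kHz mod fs = 1.8 kHz.
1.8 kHz ≤ fs/2 = 15.61 kHz, appears at 1.8 kHz.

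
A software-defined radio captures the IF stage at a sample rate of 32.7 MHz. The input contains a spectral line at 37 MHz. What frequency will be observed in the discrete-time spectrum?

4.3 MHz

37 MHz mod fs = 4.3 MHz.
4.3 MHz ≤ fs/2 = 16.35 MHz, appears at 4.3 MHz.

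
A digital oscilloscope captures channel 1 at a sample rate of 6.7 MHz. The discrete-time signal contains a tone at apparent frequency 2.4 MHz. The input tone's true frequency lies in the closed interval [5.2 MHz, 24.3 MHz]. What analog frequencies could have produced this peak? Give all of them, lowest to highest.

9.1 MHz, 11 MHz, 15.8 MHz, 17.7 MHz, 22.5 MHz

Frequencies that alias to 2.4 MHz are k·fs ± 2.4 MHz for integer k ≥ 0.
k=0: 2.4 MHz.
k=1: 4.3 MHz, 9.1 MHz.
k=2: 11 MHz, 15.8 MHz.
k=3: 17.7 MHz, 22.5 MHz.
k=4: 24.4 MHz, 29.2 MHz.
Within [5.2 MHz, 24.3 MHz]: 9.1 MHz, 11 MHz, 15.8 MHz, 17.7 MHz, 22.5 MHz.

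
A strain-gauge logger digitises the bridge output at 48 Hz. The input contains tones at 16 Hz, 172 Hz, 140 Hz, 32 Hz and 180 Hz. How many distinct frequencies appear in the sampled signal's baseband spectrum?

4

fs/2 = 24 Hz.
16 Hz ≤ fs/2 = 24 Hz, passes unchanged.
172 Hz mod fs = 28 Hz.
28 Hz > fs/2 = 24 Hz, folds to fs − 28 Hz = 20 Hz.
140 Hz mod fs = 44 Hz.
44 Hz > fs/2 = 24 Hz, folds to fs − 44 Hz = 4 Hz.
32 Hz > fs/2 = 24 Hz, folds to fs − 32 Hz = 16 Hz.
180 Hz mod fs = 36 Hz.
36 Hz > fs/2 = 24 Hz, folds to fs − 36 Hz = 12 Hz.
Distinct values: {4 Hz, 12 Hz, 16 Hz, 20 Hz} → 4.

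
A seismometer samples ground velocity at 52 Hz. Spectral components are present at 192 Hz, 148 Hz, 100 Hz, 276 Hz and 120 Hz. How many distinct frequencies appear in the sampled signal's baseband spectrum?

fs/2 = 26 Hz.
192 Hz mod fs = 36 Hz.
36 Hz > fs/2 = 26 Hz, folds to fs − 36 Hz = 16 Hz.
148 Hz mod fs = 44 Hz.
44 Hz > fs/2 = 26 Hz, folds to fs − 44 Hz = 8 Hz.
100 Hz mod fs = 48 Hz.
48 Hz > fs/2 = 26 Hz, folds to fs − 48 Hz = 4 Hz.
276 Hz mod fs = 16 Hz.
16 Hz ≤ fs/2 = 26 Hz, appears at 16 Hz.
120 Hz mod fs = 16 Hz.
16 Hz ≤ fs/2 = 26 Hz, appears at 16 Hz.
Distinct values: {4 Hz, 8 Hz, 16 Hz} → 3.

3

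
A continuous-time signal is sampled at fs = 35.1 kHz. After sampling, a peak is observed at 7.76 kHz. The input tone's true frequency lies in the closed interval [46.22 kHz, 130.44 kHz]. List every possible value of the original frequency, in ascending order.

62.44 kHz, 77.96 kHz, 97.54 kHz, 113.06 kHz

Frequencies that alias to 7.76 kHz are k·fs ± 7.76 kHz for integer k ≥ 0.
k=0: 7.76 kHz.
k=1: 27.34 kHz, 42.86 kHz.
k=2: 62.44 kHz, 77.96 kHz.
k=3: 97.54 kHz, 113.06 kHz.
k=4: 132.64 kHz, 148.16 kHz.
Within [46.22 kHz, 130.44 kHz]: 62.44 kHz, 77.96 kHz, 97.54 kHz, 113.06 kHz.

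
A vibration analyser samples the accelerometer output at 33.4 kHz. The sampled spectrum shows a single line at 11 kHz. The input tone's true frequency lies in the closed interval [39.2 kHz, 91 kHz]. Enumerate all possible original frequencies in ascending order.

44.4 kHz, 55.8 kHz, 77.8 kHz, 89.2 kHz

Frequencies that alias to 11 kHz are k·fs ± 11 kHz for integer k ≥ 0.
k=0: 11 kHz.
k=1: 22.4 kHz, 44.4 kHz.
k=2: 55.8 kHz, 77.8 kHz.
k=3: 89.2 kHz, 111.2 kHz.
k=4: 122.6 kHz, 144.6 kHz.
Within [39.2 kHz, 91 kHz]: 44.4 kHz, 55.8 kHz, 77.8 kHz, 89.2 kHz.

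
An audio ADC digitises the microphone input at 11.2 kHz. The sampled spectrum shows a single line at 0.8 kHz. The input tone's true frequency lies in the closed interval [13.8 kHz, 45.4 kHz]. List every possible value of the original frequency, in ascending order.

Frequencies that alias to 0.8 kHz are k·fs ± 0.8 kHz for integer k ≥ 0.
k=0: 0.8 kHz.
k=1: 10.4 kHz, 12 kHz.
k=2: 21.6 kHz, 23.2 kHz.
k=3: 32.8 kHz, 34.4 kHz.
k=4: 44 kHz, 45.6 kHz.
k=5: 55.2 kHz, 56.8 kHz.
Within [13.8 kHz, 45.4 kHz]: 21.6 kHz, 23.2 kHz, 32.8 kHz, 34.4 kHz, 44 kHz.

21.6 kHz, 23.2 kHz, 32.8 kHz, 34.4 kHz, 44 kHz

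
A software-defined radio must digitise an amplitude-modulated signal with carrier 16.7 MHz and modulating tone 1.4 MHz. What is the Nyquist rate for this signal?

36.2 MHz

AM sidebands sit at fc ± fm = 15.3 MHz and 18.1 MHz.
Highest-frequency component: 18.1 MHz.
Nyquist rate = 2 × 18.1 MHz = 36.2 MHz.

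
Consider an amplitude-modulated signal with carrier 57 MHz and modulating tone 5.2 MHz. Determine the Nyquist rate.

AM sidebands sit at fc ± fm = 51.8 MHz and 62.2 MHz.
Highest-frequency component: 62.2 MHz.
Nyquist rate = 2 × 62.2 MHz = 124.4 MHz.

124.4 MHz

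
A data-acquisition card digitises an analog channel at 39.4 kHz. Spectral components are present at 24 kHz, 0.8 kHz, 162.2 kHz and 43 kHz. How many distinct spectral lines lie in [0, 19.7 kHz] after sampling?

4

fs/2 = 19.7 kHz.
24 kHz > fs/2 = 19.7 kHz, folds to fs − 24 kHz = 15.4 kHz.
0.8 kHz ≤ fs/2 = 19.7 kHz, passes unchanged.
162.2 kHz mod fs = 4.6 kHz.
4.6 kHz ≤ fs/2 = 19.7 kHz, appears at 4.6 kHz.
43 kHz mod fs = 3.6 kHz.
3.6 kHz ≤ fs/2 = 19.7 kHz, appears at 3.6 kHz.
Distinct values: {0.8 kHz, 3.6 kHz, 4.6 kHz, 15.4 kHz} → 4.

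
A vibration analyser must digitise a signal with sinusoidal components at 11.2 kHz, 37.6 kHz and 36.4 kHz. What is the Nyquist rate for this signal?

Highest-frequency component: 37.6 kHz.
Nyquist rate = 2 × 37.6 kHz = 75.2 kHz.

75.2 kHz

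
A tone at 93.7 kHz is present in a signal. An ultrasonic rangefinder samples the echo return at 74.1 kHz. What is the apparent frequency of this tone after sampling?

19.6 kHz

93.7 kHz mod fs = 19.6 kHz.
19.6 kHz ≤ fs/2 = 37.05 kHz, appears at 19.6 kHz.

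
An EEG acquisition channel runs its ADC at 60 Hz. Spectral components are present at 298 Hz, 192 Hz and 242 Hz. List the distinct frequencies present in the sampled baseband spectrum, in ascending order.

2 Hz, 12 Hz

fs/2 = 30 Hz.
298 Hz mod fs = 58 Hz.
58 Hz > fs/2 = 30 Hz, folds to fs − 58 Hz = 2 Hz.
192 Hz mod fs = 12 Hz.
12 Hz ≤ fs/2 = 30 Hz, appears at 12 Hz.
242 Hz mod fs = 2 Hz.
2 Hz ≤ fs/2 = 30 Hz, appears at 2 Hz.
Distinct values: {2 Hz, 12 Hz}.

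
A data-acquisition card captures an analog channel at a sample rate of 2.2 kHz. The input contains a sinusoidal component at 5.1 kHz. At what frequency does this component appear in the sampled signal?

5.1 kHz mod fs = 0.7 kHz.
0.7 kHz ≤ fs/2 = 1.1 kHz, appears at 0.7 kHz.

0.7 kHz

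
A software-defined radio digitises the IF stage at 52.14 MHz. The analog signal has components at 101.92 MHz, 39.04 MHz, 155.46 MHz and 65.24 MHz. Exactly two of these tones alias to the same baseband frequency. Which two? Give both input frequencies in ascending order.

fs/2 = 26.07 MHz.
101.92 MHz mod fs = 49.78 MHz.
49.78 MHz > fs/2 = 26.07 MHz, folds to fs − 49.78 MHz = 2.36 MHz.
39.04 MHz > fs/2 = 26.07 MHz, folds to fs − 39.04 MHz = 13.1 MHz.
155.46 MHz mod fs = 51.18 MHz.
51.18 MHz > fs/2 = 26.07 MHz, folds to fs − 51.18 MHz = 0.96 MHz.
65.24 MHz mod fs = 13.1 MHz.
13.1 MHz ≤ fs/2 = 26.07 MHz, appears at 13.1 MHz.
39.04 MHz and 65.24 MHz both map to 13.1 MHz.

39.04 MHz, 65.24 MHz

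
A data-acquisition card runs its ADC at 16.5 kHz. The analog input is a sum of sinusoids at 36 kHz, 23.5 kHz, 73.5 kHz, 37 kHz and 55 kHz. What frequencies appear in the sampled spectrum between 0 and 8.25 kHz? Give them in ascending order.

fs/2 = 8.25 kHz.
36 kHz mod fs = 3 kHz.
3 kHz ≤ fs/2 = 8.25 kHz, appears at 3 kHz.
23.5 kHz mod fs = 7 kHz.
7 kHz ≤ fs/2 = 8.25 kHz, appears at 7 kHz.
73.5 kHz mod fs = 7.5 kHz.
7.5 kHz ≤ fs/2 = 8.25 kHz, appears at 7.5 kHz.
37 kHz mod fs = 4 kHz.
4 kHz ≤ fs/2 = 8.25 kHz, appears at 4 kHz.
55 kHz mod fs = 5.5 kHz.
5.5 kHz ≤ fs/2 = 8.25 kHz, appears at 5.5 kHz.
Distinct values: {3 kHz, 4 kHz, 5.5 kHz, 7 kHz, 7.5 kHz}.

3 kHz, 4 kHz, 5.5 kHz, 7 kHz, 7.5 kHz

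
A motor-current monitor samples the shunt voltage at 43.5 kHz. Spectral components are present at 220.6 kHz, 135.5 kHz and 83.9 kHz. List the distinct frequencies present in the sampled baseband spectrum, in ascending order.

3.1 kHz, 5 kHz

fs/2 = 21.75 kHz.
220.6 kHz mod fs = 3.1 kHz.
3.1 kHz ≤ fs/2 = 21.75 kHz, appears at 3.1 kHz.
135.5 kHz mod fs = 5 kHz.
5 kHz ≤ fs/2 = 21.75 kHz, appears at 5 kHz.
83.9 kHz mod fs = 40.4 kHz.
40.4 kHz > fs/2 = 21.75 kHz, folds to fs − 40.4 kHz = 3.1 kHz.
Distinct values: {3.1 kHz, 5 kHz}.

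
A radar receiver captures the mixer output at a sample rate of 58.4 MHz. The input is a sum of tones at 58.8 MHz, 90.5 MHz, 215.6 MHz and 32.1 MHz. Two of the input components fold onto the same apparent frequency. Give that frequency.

fs/2 = 29.2 MHz.
58.8 MHz mod fs = 0.4 MHz.
0.4 MHz ≤ fs/2 = 29.2 MHz, appears at 0.4 MHz.
90.5 MHz mod fs = 32.1 MHz.
32.1 MHz > fs/2 = 29.2 MHz, folds to fs − 32.1 MHz = 26.3 MHz.
215.6 MHz mod fs = 40.4 MHz.
40.4 MHz > fs/2 = 29.2 MHz, folds to fs − 40.4 MHz = 18 MHz.
32.1 MHz > fs/2 = 29.2 MHz, folds to fs − 32.1 MHz = 26.3 MHz.
32.1 MHz and 90.5 MHz both map to 26.3 MHz.

26.3 MHz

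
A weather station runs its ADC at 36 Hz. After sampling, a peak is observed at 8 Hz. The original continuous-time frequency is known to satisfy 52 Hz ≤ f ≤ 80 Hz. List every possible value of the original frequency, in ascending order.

64 Hz, 80 Hz

Frequencies that alias to 8 Hz are k·fs ± 8 Hz for integer k ≥ 0.
k=0: 8 Hz.
k=1: 28 Hz, 44 Hz.
k=2: 64 Hz, 80 Hz.
k=3: 100 Hz, 116 Hz.
Within [52 Hz, 80 Hz]: 64 Hz, 80 Hz.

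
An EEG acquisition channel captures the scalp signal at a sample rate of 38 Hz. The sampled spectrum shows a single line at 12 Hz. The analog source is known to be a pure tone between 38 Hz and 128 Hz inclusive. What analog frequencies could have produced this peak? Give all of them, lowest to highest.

50 Hz, 64 Hz, 88 Hz, 102 Hz, 126 Hz

Frequencies that alias to 12 Hz are k·fs ± 12 Hz for integer k ≥ 0.
k=0: 12 Hz.
k=1: 26 Hz, 50 Hz.
k=2: 64 Hz, 88 Hz.
k=3: 102 Hz, 126 Hz.
k=4: 140 Hz, 164 Hz.
Within [38 Hz, 128 Hz]: 50 Hz, 64 Hz, 88 Hz, 102 Hz, 126 Hz.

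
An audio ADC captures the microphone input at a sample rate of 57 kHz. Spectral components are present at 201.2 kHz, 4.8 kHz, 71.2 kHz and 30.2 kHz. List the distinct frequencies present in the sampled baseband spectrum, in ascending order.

4.8 kHz, 14.2 kHz, 26.8 kHz

fs/2 = 28.5 kHz.
201.2 kHz mod fs = 30.2 kHz.
30.2 kHz > fs/2 = 28.5 kHz, folds to fs − 30.2 kHz = 26.8 kHz.
4.8 kHz ≤ fs/2 = 28.5 kHz, passes unchanged.
71.2 kHz mod fs = 14.2 kHz.
14.2 kHz ≤ fs/2 = 28.5 kHz, appears at 14.2 kHz.
30.2 kHz > fs/2 = 28.5 kHz, folds to fs − 30.2 kHz = 26.8 kHz.
Distinct values: {4.8 kHz, 14.2 kHz, 26.8 kHz}.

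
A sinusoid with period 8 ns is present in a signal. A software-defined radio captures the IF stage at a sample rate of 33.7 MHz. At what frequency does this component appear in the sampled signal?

T = 8 ns → f = 1/T = 125 MHz.
125 MHz mod fs = 23.9 MHz.
23.9 MHz > fs/2 = 16.85 MHz, folds to fs − 23.9 MHz = 9.8 MHz.

9.8 MHz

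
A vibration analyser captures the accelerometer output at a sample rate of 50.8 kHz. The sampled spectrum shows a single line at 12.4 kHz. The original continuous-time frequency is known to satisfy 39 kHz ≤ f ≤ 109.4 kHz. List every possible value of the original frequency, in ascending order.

Frequencies that alias to 12.4 kHz are k·fs ± 12.4 kHz for integer k ≥ 0.
k=0: 12.4 kHz.
k=1: 38.4 kHz, 63.2 kHz.
k=2: 89.2 kHz, 114 kHz.
k=3: 140 kHz, 164.8 kHz.
Within [39 kHz, 109.4 kHz]: 63.2 kHz, 89.2 kHz.

63.2 kHz, 89.2 kHz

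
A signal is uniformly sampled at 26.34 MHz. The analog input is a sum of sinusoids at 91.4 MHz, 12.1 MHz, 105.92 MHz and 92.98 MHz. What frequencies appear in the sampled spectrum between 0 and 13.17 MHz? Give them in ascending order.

fs/2 = 13.17 MHz.
91.4 MHz mod fs = 12.38 MHz.
12.38 MHz ≤ fs/2 = 13.17 MHz, appears at 12.38 MHz.
12.1 MHz ≤ fs/2 = 13.17 MHz, passes unchanged.
105.92 MHz mod fs = 0.56 MHz.
0.56 MHz ≤ fs/2 = 13.17 MHz, appears at 0.56 MHz.
92.98 MHz mod fs = 13.96 MHz.
13.96 MHz > fs/2 = 13.17 MHz, folds to fs − 13.96 MHz = 12.38 MHz.
Distinct values: {0.56 MHz, 12.1 MHz, 12.38 MHz}.

0.56 MHz, 12.1 MHz, 12.38 MHz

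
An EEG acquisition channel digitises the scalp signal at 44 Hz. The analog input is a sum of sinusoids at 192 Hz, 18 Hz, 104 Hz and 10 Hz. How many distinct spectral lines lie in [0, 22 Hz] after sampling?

fs/2 = 22 Hz.
192 Hz mod fs = 16 Hz.
16 Hz ≤ fs/2 = 22 Hz, appears at 16 Hz.
18 Hz ≤ fs/2 = 22 Hz, passes unchanged.
104 Hz mod fs = 16 Hz.
16 Hz ≤ fs/2 = 22 Hz, appears at 16 Hz.
10 Hz ≤ fs/2 = 22 Hz, passes unchanged.
Distinct values: {10 Hz, 16 Hz, 18 Hz} → 3.

3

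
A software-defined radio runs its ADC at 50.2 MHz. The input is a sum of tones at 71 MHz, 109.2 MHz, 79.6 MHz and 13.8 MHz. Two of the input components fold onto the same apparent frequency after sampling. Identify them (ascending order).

fs/2 = 25.1 MHz.
71 MHz mod fs = 20.8 MHz.
20.8 MHz ≤ fs/2 = 25.1 MHz, appears at 20.8 MHz.
109.2 MHz mod fs = 8.8 MHz.
8.8 MHz ≤ fs/2 = 25.1 MHz, appears at 8.8 MHz.
79.6 MHz mod fs = 29.4 MHz.
29.4 MHz > fs/2 = 25.1 MHz, folds to fs − 29.4 MHz = 20.8 MHz.
13.8 MHz ≤ fs/2 = 25.1 MHz, passes unchanged.
71 MHz and 79.6 MHz both map to 20.8 MHz.

71 MHz, 79.6 MHz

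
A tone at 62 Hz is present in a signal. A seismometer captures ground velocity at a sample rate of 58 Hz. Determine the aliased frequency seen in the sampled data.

4 Hz

62 Hz mod fs = 4 Hz.
4 Hz ≤ fs/2 = 29 Hz, appears at 4 Hz.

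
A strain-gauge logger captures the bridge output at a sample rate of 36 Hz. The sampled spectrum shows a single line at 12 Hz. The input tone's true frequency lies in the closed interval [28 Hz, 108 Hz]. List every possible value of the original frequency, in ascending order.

Frequencies that alias to 12 Hz are k·fs ± 12 Hz for integer k ≥ 0.
k=0: 12 Hz.
k=1: 24 Hz, 48 Hz.
k=2: 60 Hz, 84 Hz.
k=3: 96 Hz, 120 Hz.
k=4: 132 Hz, 156 Hz.
Within [28 Hz, 108 Hz]: 48 Hz, 60 Hz, 84 Hz, 96 Hz.

48 Hz, 60 Hz, 84 Hz, 96 Hz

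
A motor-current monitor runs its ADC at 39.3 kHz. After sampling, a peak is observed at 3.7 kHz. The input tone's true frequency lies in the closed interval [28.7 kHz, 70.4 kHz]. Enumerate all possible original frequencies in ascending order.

35.6 kHz, 43 kHz

Frequencies that alias to 3.7 kHz are k·fs ± 3.7 kHz for integer k ≥ 0.
k=0: 3.7 kHz.
k=1: 35.6 kHz, 43 kHz.
k=2: 74.9 kHz, 82.3 kHz.
Within [28.7 kHz, 70.4 kHz]: 35.6 kHz, 43 kHz.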